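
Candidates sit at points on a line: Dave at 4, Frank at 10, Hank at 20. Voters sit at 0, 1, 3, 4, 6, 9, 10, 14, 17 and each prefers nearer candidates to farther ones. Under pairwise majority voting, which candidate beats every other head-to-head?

Dave

With single-peaked preferences on a line, the Condorcet winner is the candidate closest to the median voter.
The median voter (position 6) is closest to Dave at 4.
Check: Dave vs Frank — voters closer to Dave: 5 of 9.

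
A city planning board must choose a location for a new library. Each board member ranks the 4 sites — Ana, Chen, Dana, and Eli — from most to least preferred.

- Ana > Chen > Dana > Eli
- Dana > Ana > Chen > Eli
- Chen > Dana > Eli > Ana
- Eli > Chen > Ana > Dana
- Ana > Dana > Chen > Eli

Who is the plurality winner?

First-place vote totals:
  Ana: 2
  Chen: 1
  Dana: 1
  Eli: 1
Ana has the most first-place votes.

Ana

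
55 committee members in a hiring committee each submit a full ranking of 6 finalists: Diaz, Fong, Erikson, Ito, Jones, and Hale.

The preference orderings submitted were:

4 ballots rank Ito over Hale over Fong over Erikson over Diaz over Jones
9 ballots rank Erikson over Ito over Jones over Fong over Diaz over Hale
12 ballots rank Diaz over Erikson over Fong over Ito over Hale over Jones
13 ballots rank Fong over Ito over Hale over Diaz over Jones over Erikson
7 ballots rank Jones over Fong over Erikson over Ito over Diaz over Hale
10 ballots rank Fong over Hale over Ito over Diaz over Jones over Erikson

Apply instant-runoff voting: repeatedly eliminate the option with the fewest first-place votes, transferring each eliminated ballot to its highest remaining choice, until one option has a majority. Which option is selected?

Round 1: Fong 23, Diaz 12, Erikson 9, Jones 7, Ito 4, Hale 0. Hale has the fewest and is eliminated.
Round 2: Fong 23, Diaz 12, Erikson 9, Jones 7, Ito 4. Ito has the fewest and is eliminated.
Round 3: Fong 27, Diaz 12, Erikson 9, Jones 7. Jones has the fewest and is eliminated.
Round 4: Fong 34, Diaz 12, Erikson 9. Fong has a majority.

Fong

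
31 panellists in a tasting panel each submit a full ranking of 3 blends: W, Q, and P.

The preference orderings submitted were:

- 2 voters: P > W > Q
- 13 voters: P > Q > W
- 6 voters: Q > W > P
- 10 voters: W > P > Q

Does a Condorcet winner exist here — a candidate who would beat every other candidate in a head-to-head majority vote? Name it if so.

Head-to-head results (31 voters total):
W vs Q: Q wins 19–12.
W vs P: W wins 16–15.
Q vs P: P wins 25–6.
No candidate beats all others: W beats P beats Q beats W, a majority cycle.

None — there is no Condorcet winner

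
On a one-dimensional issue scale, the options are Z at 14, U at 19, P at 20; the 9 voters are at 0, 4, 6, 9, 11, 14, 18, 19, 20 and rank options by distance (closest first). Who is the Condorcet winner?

With single-peaked preferences on a line, the Condorcet winner is the candidate closest to the median voter.
The median voter (position 11) is closest to Z at 14.
Check: Z vs P — voters closer to Z: 6 of 9.

Z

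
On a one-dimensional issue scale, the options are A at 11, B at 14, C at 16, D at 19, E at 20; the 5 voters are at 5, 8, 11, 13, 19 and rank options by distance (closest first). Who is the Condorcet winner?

A

With single-peaked preferences on a line, the Condorcet winner is the candidate closest to the median voter.
The median voter (position 11) is closest to A at 11.
Check: A vs C — voters closer to A: 4 of 5.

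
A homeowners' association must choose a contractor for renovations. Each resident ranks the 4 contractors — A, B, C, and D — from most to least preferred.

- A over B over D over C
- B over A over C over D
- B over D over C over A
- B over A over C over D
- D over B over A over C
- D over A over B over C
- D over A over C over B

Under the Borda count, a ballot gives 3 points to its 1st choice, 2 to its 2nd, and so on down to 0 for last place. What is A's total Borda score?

12

Borda scores:
  A: 3 + 2 + 0 + 2 + 1 + 2 + 2 = 12
  B: 2 + 3 + 3 + 3 + 2 + 1 + 0 = 14
  C: 0 + 1 + 1 + 1 + 0 + 0 + 1 = 4
  D: 1 + 0 + 2 + 0 + 3 + 3 + 3 = 12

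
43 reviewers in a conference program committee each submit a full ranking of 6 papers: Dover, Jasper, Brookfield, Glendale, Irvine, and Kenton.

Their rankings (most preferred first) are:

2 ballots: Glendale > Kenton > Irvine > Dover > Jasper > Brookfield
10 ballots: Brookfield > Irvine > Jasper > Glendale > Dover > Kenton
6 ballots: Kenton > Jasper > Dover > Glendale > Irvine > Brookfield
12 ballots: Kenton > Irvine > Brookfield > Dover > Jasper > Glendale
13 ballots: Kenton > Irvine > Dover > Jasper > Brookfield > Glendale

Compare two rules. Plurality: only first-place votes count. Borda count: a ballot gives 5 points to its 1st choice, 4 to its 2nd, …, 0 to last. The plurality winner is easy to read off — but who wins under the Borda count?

Plurality first-place counts: Dover 0, Jasper 0, Brookfield 10, Glendale 2, Irvine 0, Kenton 31 → Kenton.
Borda totals: Dover 95, Jasper 94, Brookfield 99, Glendale 42, Irvine 152, Kenton 163 → Kenton.

Kenton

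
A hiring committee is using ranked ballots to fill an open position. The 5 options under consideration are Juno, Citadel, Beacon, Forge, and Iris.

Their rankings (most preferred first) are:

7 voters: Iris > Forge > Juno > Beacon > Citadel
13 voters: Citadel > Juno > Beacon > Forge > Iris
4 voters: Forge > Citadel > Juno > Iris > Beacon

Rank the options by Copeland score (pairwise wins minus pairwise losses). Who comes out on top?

Pairwise results:
  Juno vs Citadel: Citadel wins 17–7.
  Juno vs Beacon: Juno wins 24–0.
  Juno vs Forge: Juno wins 13–11.
  Juno vs Iris: Juno wins 17–7.
  Citadel vs Beacon: Citadel wins 17–7.
  Citadel vs Forge: Citadel wins 13–11.
  Citadel vs Iris: Citadel wins 17–7.
  Beacon vs Forge: Beacon wins 13–11.
  Beacon vs Iris: Beacon wins 13–11.
  Forge vs Iris: Forge wins 17–7.
Copeland scores (wins − losses):
  Juno: 3 − 1 = 2
  Citadel: 4 − 0 = 4
  Beacon: 2 − 2 = 0
  Forge: 1 − 3 = -2
  Iris: 0 − 4 = -4
Citadel has the best Copeland score.

Citadel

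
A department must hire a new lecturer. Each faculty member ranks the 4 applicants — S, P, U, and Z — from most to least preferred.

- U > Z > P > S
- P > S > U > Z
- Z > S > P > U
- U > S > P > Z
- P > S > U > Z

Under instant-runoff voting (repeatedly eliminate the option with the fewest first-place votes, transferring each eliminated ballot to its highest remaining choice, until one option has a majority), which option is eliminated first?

Round 1: P 2, U 2, Z 1, S 0. S has the fewest and is eliminated.
Round 2: P 2, U 2, Z 1. Z has the fewest and is eliminated.
Round 3: P 3, U 2. P has a majority.

S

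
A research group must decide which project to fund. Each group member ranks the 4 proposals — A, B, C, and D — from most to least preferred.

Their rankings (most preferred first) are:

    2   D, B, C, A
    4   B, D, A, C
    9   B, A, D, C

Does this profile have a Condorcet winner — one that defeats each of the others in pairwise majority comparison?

Head-to-head results (15 voters total):
A vs B: B wins 15–0.
A vs C: A wins 13–2.
A vs D: A wins 9–6.
B vs C: B wins 15–0.
B vs D: B wins 13–2.
C vs D: D wins 15–0.
B beats each rival — A (15–0), C (15–0), D (13–2) — so B is the Condorcet winner.

Yes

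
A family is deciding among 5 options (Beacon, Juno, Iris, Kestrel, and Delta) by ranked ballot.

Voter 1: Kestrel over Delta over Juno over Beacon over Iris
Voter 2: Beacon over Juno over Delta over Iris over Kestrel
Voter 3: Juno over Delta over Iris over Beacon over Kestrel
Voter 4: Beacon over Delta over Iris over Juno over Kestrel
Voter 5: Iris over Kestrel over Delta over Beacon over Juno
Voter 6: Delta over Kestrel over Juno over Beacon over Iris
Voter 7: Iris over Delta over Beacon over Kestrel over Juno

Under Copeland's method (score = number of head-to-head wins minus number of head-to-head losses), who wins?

Pairwise results:
  Beacon vs Juno: Beacon wins 4–3.
  Beacon vs Iris: Beacon wins 4–3.
  Beacon vs Kestrel: Beacon wins 4–3.
  Beacon vs Delta: Delta wins 5–2.
  Juno vs Iris: Juno wins 4–3.
  Juno vs Kestrel: Kestrel wins 4–3.
  Juno vs Delta: Delta wins 5–2.
  Iris vs Kestrel: Iris wins 5–2.
  Iris vs Delta: Delta wins 5–2.
  Kestrel vs Delta: Delta wins 5–2.
Copeland scores (wins − losses):
  Beacon: 3 − 1 = 2
  Juno: 1 − 3 = -2
  Iris: 1 − 3 = -2
  Kestrel: 1 − 3 = -2
  Delta: 4 − 0 = 4
Delta has the best Copeland score.

Delta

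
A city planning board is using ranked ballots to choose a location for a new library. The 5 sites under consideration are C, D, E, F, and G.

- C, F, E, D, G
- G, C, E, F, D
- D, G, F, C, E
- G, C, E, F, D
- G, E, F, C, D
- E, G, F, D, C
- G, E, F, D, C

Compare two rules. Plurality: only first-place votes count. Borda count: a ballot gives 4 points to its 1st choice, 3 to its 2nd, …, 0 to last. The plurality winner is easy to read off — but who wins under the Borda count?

Plurality first-place counts: C 1, D 1, E 1, F 0, G 4 → G.
Borda totals: C 12, D 7, E 16, F 13, G 22 → G.

G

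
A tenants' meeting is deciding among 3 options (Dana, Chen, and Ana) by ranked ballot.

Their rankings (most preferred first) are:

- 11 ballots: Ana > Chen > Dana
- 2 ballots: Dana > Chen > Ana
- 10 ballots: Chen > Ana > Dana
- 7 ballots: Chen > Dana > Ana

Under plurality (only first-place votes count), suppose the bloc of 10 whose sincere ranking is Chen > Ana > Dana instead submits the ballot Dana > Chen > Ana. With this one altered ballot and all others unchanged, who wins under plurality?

Dana

First-place totals with the altered ballot: Dana 12, Chen 7, Ana 11.
The switch changes the winner from Chen to Dana.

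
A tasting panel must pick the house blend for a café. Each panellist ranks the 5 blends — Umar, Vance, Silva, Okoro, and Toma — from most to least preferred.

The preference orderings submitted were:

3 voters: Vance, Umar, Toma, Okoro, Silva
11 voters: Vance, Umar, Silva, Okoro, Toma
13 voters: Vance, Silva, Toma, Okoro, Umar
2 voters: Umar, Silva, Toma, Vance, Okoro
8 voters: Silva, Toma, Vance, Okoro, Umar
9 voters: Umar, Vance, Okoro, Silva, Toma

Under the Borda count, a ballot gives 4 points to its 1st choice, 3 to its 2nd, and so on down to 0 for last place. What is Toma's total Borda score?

Borda scores:
  Umar: 3·3 + 11·3 + 13·0 + 2·4 + 8·0 + 9·4 = 86
  Vance: 3·4 + 11·4 + 13·4 + 2·1 + 8·2 + 9·3 = 153
  Silva: 3·0 + 11·2 + 13·3 + 2·3 + 8·4 + 9·1 = 108
  Okoro: 3·1 + 11·1 + 13·1 + 2·0 + 8·1 + 9·2 = 53
  Toma: 3·2 + 11·0 + 13·2 + 2·2 + 8·3 + 9·0 = 60

60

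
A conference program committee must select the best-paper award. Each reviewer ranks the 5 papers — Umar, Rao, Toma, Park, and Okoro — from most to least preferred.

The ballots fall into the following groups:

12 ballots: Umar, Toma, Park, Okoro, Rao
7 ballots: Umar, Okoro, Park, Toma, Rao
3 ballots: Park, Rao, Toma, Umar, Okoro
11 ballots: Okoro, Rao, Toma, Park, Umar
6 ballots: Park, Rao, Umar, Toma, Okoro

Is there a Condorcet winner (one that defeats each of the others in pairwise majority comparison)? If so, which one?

Head-to-head results (39 voters total):
Umar vs Rao: Rao wins 20–19.
Umar vs Toma: Umar wins 25–14.
Umar vs Park: Park wins 20–19.
Umar vs Okoro: Umar wins 28–11.
Rao vs Toma: Rao wins 20–19.
Rao vs Park: Park wins 28–11.
Rao vs Okoro: Okoro wins 30–9.
Toma vs Park: Toma wins 23–16.
Toma vs Okoro: Toma wins 21–18.
Park vs Okoro: Park wins 21–18.
No candidate beats all others: Umar beats Okoro beats Rao beats Umar, a majority cycle.

There is no Condorcet winner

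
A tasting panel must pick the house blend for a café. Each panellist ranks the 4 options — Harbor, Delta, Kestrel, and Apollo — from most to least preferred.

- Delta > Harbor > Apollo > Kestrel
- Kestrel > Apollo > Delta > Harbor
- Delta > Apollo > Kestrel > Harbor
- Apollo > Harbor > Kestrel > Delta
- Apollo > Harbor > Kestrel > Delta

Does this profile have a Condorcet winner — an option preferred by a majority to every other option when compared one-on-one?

Yes

Head-to-head results (5 voters total):
Harbor vs Delta: Delta wins 3–2.
Harbor vs Kestrel: Harbor wins 3–2.
Harbor vs Apollo: Apollo wins 4–1.
Delta vs Kestrel: Kestrel wins 3–2.
Delta vs Apollo: Apollo wins 3–2.
Kestrel vs Apollo: Apollo wins 4–1.
Apollo beats each rival — Harbor (4–1), Delta (3–2), Kestrel (4–1) — so Apollo is the Condorcet winner.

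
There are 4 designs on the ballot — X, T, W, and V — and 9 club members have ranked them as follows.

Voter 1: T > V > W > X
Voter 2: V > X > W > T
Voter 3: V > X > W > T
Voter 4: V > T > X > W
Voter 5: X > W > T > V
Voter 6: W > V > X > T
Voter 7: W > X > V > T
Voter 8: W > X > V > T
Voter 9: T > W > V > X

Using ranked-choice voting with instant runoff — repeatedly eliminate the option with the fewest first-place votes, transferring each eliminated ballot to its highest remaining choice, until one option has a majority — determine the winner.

W

Round 1: W 3, V 3, T 2, X 1. X has the fewest and is eliminated.
Round 2: W 4, V 3, T 2. T has the fewest and is eliminated.
Round 3: W 5, V 4. W has a majority.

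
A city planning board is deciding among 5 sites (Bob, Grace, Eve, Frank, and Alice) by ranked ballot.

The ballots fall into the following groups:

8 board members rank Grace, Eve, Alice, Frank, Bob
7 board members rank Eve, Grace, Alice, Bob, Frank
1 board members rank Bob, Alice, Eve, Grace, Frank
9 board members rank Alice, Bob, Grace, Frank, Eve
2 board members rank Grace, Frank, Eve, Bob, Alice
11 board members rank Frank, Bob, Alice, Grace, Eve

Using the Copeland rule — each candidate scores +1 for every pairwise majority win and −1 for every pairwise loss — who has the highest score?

Alice

Pairwise results:
  Bob vs Grace: Bob wins 21–17.
  Bob vs Eve: Bob wins 21–17.
  Bob vs Frank: Frank wins 21–17.
  Bob vs Alice: Alice wins 24–14.
  Grace vs Eve: Grace wins 30–8.
  Grace vs Frank: Grace wins 27–11.
  Grace vs Alice: Alice wins 21–17.
  Eve vs Frank: Frank wins 22–16.
  Eve vs Alice: Alice wins 21–17.
  Frank vs Alice: Alice wins 25–13.
Copeland scores (wins − losses):
  Bob: 2 − 2 = 0
  Grace: 2 − 2 = 0
  Eve: 0 − 4 = -4
  Frank: 2 − 2 = 0
  Alice: 4 − 0 = 4
Alice has the best Copeland score.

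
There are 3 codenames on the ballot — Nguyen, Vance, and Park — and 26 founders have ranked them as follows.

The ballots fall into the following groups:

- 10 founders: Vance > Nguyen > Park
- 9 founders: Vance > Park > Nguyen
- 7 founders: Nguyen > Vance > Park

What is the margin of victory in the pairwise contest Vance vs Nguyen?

12

Ballots ranking Vance above Nguyen: 10+9 = 19.
Ballots ranking Nguyen above Vance: 7.
Vance wins 19–7, a margin of 12.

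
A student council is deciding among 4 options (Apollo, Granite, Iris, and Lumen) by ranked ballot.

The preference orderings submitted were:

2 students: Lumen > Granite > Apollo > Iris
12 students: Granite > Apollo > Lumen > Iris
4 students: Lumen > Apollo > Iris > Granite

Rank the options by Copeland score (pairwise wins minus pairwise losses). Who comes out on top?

Granite

Pairwise results:
  Apollo vs Granite: Granite wins 14–4.
  Apollo vs Iris: Apollo wins 18–0.
  Apollo vs Lumen: Apollo wins 12–6.
  Granite vs Iris: Granite wins 14–4.
  Granite vs Lumen: Granite wins 12–6.
  Iris vs Lumen: Lumen wins 18–0.
Copeland scores (wins − losses):
  Apollo: 2 − 1 = 1
  Granite: 3 − 0 = 3
  Iris: 0 − 3 = -3
  Lumen: 1 − 2 = -1
Granite has the best Copeland score.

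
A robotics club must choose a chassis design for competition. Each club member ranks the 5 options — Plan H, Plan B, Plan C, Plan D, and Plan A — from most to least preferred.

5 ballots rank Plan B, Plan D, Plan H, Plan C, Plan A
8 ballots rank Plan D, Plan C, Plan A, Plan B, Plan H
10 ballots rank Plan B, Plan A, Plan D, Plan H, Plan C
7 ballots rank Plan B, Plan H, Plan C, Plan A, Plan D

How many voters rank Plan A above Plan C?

10

Ballots ranking Plan A above Plan C: 10.
Ballots ranking Plan C above Plan A: 5+8+7 = 20.
So 10 of 30 voters prefer Plan A to Plan C.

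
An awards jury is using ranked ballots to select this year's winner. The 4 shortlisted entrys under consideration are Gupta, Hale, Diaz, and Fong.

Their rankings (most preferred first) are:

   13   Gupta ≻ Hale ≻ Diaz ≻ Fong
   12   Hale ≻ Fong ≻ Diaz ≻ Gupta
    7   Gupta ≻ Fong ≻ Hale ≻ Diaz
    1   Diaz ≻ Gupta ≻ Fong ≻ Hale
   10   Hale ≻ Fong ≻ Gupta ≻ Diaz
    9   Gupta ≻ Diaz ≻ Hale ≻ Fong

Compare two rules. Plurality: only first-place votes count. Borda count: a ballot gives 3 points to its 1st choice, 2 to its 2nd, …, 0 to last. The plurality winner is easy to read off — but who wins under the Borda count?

Plurality first-place counts: Gupta 29, Hale 22, Diaz 1, Fong 0 → Gupta.
Borda totals: Gupta 99, Hale 108, Diaz 46, Fong 59 → Hale.

Hale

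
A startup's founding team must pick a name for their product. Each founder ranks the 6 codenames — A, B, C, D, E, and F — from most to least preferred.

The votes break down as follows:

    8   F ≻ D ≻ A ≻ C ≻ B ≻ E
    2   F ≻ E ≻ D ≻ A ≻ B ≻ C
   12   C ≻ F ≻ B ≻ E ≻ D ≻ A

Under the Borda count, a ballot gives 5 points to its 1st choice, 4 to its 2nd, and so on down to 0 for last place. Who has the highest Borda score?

Borda scores:
  A: 8·3 + 2·2 + 12·0 = 28
  B: 8·1 + 2·1 + 12·3 = 46
  C: 8·2 + 2·0 + 12·5 = 76
  D: 8·4 + 2·3 + 12·1 = 50
  E: 8·0 + 2·4 + 12·2 = 32
  F: 8·5 + 2·5 + 12·4 = 98
F has the highest total.

F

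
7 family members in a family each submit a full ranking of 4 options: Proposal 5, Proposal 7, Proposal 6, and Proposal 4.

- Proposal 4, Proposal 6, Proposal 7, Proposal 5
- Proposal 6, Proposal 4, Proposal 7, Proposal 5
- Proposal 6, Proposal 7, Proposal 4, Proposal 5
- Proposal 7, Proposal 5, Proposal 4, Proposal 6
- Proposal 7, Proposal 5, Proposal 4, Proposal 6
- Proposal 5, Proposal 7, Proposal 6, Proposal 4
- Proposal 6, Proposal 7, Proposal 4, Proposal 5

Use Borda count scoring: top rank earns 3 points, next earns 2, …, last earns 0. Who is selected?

Borda scores:
  Proposal 5: 0 + 0 + 0 + 2 + 2 + 3 + 0 = 7
  Proposal 7: 1 + 1 + 2 + 3 + 3 + 2 + 2 = 14
  Proposal 6: 2 + 3 + 3 + 0 + 0 + 1 + 3 = 12
  Proposal 4: 3 + 2 + 1 + 1 + 1 + 0 + 1 = 9
Proposal 7 has the highest total.

Proposal 7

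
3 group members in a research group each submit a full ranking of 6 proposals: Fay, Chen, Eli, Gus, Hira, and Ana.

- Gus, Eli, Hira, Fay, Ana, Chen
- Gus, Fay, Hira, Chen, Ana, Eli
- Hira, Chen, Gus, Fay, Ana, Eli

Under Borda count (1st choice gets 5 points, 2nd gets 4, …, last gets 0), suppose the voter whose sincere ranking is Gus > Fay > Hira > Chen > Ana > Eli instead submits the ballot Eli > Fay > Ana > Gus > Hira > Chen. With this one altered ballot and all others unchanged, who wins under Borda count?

Borda totals with the altered ballot: Fay 8, Chen 4, Eli 9, Gus 10, Hira 9, Ana 5.
The winner is unchanged: still Gus.

Gus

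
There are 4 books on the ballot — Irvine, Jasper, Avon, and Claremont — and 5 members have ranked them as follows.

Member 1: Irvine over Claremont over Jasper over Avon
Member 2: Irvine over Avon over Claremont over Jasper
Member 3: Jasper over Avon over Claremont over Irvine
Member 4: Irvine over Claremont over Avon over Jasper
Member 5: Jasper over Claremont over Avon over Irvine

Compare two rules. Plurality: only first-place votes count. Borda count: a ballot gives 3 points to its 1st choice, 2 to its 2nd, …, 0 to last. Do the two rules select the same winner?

Yes

Plurality first-place counts: Irvine 3, Jasper 2, Avon 0, Claremont 0 → Irvine.
Borda totals: Irvine 9, Jasper 7, Avon 6, Claremont 8 → Irvine.
The two rules agree on Irvine.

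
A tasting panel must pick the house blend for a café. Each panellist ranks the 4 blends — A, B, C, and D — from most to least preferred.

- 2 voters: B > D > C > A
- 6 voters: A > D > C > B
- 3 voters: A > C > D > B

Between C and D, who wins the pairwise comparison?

Ballots ranking C above D: 3.
Ballots ranking D above C: 2+6 = 8.
D wins the head-to-head, 8–3.

D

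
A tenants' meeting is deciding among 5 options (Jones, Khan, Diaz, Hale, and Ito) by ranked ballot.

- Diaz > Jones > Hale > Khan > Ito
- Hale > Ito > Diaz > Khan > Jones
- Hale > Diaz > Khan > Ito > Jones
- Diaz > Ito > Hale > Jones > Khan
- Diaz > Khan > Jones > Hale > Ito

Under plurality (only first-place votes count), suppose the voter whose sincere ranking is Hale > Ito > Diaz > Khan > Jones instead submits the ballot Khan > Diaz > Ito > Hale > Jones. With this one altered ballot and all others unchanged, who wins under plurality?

Diaz

First-place totals with the altered ballot: Jones 0, Khan 1, Diaz 3, Hale 1, Ito 0.
The winner is unchanged: still Diaz.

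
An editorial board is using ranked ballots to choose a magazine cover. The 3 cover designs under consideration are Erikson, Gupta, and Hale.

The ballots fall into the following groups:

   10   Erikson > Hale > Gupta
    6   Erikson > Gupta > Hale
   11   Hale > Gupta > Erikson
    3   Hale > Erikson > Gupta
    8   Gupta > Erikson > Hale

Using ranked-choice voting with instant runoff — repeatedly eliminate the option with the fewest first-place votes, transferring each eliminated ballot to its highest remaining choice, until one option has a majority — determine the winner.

Erikson

Round 1: Erikson 16, Hale 14, Gupta 8. Gupta has the fewest and is eliminated.
Round 2: Erikson 24, Hale 14. Erikson has a majority.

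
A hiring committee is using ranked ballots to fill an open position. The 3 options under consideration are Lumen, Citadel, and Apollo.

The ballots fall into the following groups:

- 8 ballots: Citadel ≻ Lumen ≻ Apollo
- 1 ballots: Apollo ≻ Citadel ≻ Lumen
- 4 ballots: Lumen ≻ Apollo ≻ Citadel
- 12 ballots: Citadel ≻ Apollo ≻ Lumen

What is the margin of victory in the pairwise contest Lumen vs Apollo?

1

Ballots ranking Lumen above Apollo: 8+4 = 12.
Ballots ranking Apollo above Lumen: 1+12 = 13.
Apollo wins 13–12, a margin of 1.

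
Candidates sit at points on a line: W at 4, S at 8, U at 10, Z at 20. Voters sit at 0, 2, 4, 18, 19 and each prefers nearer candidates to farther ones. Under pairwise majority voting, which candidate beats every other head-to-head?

With single-peaked preferences on a line, the Condorcet winner is the candidate closest to the median voter.
The median voter (position 4) is closest to W at 4.
Check: W vs Z — voters closer to W: 3 of 5.

W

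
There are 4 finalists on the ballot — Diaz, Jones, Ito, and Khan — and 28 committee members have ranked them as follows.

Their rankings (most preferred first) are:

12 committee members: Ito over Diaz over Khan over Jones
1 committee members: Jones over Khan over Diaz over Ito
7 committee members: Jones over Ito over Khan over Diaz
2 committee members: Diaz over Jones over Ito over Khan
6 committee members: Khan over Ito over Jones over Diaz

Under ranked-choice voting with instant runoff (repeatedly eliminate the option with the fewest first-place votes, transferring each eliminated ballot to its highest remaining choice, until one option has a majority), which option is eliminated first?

Round 1: Ito 12, Jones 8, Khan 6, Diaz 2. Diaz has the fewest and is eliminated.
Round 2: Ito 12, Jones 10, Khan 6. Khan has the fewest and is eliminated.
Round 3: Ito 18, Jones 10. Ito has a majority.

Diaz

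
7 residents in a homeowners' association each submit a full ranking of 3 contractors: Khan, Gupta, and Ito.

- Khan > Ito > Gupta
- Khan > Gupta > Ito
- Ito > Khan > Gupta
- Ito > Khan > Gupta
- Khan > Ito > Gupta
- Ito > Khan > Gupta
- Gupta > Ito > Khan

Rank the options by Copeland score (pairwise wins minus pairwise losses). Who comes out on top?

Ito

Pairwise results:
  Khan vs Gupta: Khan wins 6–1.
  Khan vs Ito: Ito wins 4–3.
  Gupta vs Ito: Ito wins 5–2.
Copeland scores (wins − losses):
  Khan: 1 − 1 = 0
  Gupta: 0 − 2 = -2
  Ito: 2 − 0 = 2
Ito has the best Copeland score.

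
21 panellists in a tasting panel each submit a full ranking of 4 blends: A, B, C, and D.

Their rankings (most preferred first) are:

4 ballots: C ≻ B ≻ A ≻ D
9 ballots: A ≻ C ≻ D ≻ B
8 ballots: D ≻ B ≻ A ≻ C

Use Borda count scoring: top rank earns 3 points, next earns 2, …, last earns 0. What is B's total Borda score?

Borda scores:
  A: 4·1 + 9·3 + 8·1 = 39
  B: 4·2 + 9·0 + 8·2 = 24
  C: 4·3 + 9·2 + 8·0 = 30
  D: 4·0 + 9·1 + 8·3 = 33

24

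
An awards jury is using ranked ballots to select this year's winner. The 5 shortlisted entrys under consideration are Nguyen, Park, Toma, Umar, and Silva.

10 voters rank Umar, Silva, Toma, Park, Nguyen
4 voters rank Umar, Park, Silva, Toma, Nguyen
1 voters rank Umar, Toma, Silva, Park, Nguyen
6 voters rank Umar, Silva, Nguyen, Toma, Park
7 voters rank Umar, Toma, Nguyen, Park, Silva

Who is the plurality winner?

First-place vote totals:
  Nguyen: 0
  Park: 0
  Toma: 0
  Umar: 28
  Silva: 0
Umar has the most first-place votes.

Umar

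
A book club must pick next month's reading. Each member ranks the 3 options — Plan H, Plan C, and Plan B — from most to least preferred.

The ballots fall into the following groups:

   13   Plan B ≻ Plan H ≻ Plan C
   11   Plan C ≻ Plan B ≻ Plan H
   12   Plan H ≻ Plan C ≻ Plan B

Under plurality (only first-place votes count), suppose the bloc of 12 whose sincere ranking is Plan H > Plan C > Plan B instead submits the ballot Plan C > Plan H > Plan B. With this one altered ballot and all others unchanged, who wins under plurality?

First-place totals with the altered ballot: Plan H 0, Plan C 23, Plan B 13.
The switch changes the winner from Plan B to Plan C.

Plan C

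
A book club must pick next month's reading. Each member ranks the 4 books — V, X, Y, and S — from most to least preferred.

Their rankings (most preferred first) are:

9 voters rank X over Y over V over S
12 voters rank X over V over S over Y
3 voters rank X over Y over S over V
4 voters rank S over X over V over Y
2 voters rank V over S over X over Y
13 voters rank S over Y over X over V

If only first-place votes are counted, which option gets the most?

X

First-place vote totals:
  V: 2
  X: 24
  Y: 0
  S: 17
X has the most first-place votes.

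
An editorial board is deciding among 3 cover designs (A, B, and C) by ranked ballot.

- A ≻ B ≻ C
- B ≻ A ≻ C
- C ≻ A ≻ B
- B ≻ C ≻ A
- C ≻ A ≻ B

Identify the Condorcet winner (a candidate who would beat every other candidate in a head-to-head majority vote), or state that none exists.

No Condorcet winner

Head-to-head results (5 voters total):
A vs B: A wins 3–2.
A vs C: C wins 3–2.
B vs C: B wins 3–2.
No candidate beats all others: A beats B beats C beats A, a majority cycle.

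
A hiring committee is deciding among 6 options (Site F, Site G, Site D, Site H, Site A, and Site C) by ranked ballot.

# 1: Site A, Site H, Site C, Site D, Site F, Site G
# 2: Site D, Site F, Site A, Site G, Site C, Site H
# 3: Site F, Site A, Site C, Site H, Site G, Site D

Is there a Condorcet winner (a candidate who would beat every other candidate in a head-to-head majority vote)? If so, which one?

Head-to-head results (3 voters total):
Site F vs Site G: Site F wins 3–0.
Site F vs Site D: Site D wins 2–1.
Site F vs Site H: Site F wins 2–1.
Site F vs Site A: Site F wins 2–1.
Site F vs Site C: Site F wins 2–1.
Site G vs Site D: Site D wins 2–1.
Site G vs Site H: Site H wins 2–1.
Site G vs Site A: Site A wins 3–0.
Site G vs Site C: Site C wins 2–1.
Site D vs Site H: Site H wins 2–1.
Site D vs Site A: Site A wins 2–1.
Site D vs Site C: Site C wins 2–1.
Site H vs Site A: Site A wins 3–0.
Site H vs Site C: Site C wins 2–1.
Site A vs Site C: Site A wins 3–0.
No candidate beats all others: Site F beats Site H beats Site D beats Site F, a majority cycle.

None — there is no Condorcet winner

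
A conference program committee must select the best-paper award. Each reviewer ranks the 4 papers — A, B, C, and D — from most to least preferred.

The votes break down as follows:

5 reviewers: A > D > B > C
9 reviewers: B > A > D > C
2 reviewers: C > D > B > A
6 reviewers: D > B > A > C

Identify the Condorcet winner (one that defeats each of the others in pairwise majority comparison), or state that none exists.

There is no Condorcet winner

Head-to-head results (22 voters total):
A vs B: B wins 17–5.
A vs C: A wins 20–2.
A vs D: A wins 14–8.
B vs C: B wins 20–2.
B vs D: D wins 13–9.
C vs D: D wins 20–2.
No candidate beats all others: A beats D beats B beats A, a majority cycle.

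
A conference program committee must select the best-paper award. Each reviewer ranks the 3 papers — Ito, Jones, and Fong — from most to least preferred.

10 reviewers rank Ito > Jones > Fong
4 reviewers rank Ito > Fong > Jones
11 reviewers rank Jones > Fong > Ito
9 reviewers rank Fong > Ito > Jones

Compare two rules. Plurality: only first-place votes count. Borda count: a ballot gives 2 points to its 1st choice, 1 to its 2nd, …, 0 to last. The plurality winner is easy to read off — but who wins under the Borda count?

Plurality first-place counts: Ito 14, Jones 11, Fong 9 → Ito.
Borda totals: Ito 37, Jones 32, Fong 33 → Ito.

Ito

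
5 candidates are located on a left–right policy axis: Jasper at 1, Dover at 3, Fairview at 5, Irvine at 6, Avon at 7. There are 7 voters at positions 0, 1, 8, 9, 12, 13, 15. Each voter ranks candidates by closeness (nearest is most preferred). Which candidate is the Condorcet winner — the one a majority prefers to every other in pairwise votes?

Avon

With single-peaked preferences on a line, the Condorcet winner is the candidate closest to the median voter.
The median voter (position 9) is closest to Avon at 7.
Check: Avon vs Dover — voters closer to Avon: 5 of 7.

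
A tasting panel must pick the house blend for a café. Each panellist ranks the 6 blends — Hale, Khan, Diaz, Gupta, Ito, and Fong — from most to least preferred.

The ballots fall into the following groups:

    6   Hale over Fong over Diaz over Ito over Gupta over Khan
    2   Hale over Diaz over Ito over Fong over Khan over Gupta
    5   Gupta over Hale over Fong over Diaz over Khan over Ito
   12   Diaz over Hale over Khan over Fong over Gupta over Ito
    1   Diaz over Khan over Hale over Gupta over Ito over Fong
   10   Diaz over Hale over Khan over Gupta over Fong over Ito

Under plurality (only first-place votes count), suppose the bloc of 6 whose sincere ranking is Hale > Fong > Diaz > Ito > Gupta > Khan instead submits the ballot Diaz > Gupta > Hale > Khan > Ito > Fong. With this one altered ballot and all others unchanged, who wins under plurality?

Diaz

First-place totals with the altered ballot: Hale 2, Khan 0, Diaz 29, Gupta 5, Ito 0, Fong 0.
The winner is unchanged: still Diaz.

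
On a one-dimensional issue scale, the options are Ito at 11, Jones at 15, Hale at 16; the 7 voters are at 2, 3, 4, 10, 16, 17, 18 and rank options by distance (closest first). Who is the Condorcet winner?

With single-peaked preferences on a line, the Condorcet winner is the candidate closest to the median voter.
The median voter (position 10) is closest to Ito at 11.
Check: Ito vs Hale — voters closer to Ito: 4 of 7.

Ito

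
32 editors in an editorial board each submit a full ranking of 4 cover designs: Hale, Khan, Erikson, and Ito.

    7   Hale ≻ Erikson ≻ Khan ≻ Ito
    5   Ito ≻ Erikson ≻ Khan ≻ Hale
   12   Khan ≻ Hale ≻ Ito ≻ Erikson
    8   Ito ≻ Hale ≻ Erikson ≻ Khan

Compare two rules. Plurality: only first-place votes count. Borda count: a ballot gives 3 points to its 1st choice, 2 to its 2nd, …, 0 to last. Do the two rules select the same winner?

No

Plurality first-place counts: Hale 7, Khan 12, Erikson 0, Ito 13 → Ito.
Borda totals: Hale 61, Khan 48, Erikson 32, Ito 51 → Hale.
The two rules disagree: plurality picks Ito, Borda picks Hale.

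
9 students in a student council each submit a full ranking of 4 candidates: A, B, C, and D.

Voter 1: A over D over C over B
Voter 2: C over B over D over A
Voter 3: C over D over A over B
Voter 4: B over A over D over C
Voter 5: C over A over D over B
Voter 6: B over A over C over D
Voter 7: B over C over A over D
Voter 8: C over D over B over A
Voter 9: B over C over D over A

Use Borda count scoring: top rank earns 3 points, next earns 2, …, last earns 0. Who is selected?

C

Borda scores:
  A: 3 + 0 + 1 + 2 + 2 + 2 + 1 + 0 + 0 = 11
  B: 0 + 2 + 0 + 3 + 0 + 3 + 3 + 1 + 3 = 15
  C: 1 + 3 + 3 + 0 + 3 + 1 + 2 + 3 + 2 = 18
  D: 2 + 1 + 2 + 1 + 1 + 0 + 0 + 2 + 1 = 10
C has the highest total.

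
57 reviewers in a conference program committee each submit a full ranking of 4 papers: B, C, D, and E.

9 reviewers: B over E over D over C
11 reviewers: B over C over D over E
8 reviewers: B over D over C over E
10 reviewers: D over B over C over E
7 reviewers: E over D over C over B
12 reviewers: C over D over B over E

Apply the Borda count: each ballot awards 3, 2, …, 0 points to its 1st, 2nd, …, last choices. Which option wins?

Borda scores:
  B: 9·3 + 11·3 + 8·3 + 10·2 + 7·0 + 12·1 = 116
  C: 9·0 + 11·2 + 8·1 + 10·1 + 7·1 + 12·3 = 83
  D: 9·1 + 11·1 + 8·2 + 10·3 + 7·2 + 12·2 = 104
  E: 9·2 + 11·0 + 8·0 + 10·0 + 7·3 + 12·0 = 39
B has the highest total.

B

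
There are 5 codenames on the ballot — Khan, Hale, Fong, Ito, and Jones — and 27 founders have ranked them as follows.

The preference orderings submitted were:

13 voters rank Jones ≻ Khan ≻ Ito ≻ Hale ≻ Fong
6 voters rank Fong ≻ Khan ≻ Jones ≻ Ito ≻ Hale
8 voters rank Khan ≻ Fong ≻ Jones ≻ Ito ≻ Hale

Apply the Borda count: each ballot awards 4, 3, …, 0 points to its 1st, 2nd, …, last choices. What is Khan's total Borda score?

Borda scores:
  Khan: 13·3 + 6·3 + 8·4 = 89
  Hale: 13·1 + 6·0 + 8·0 = 13
  Fong: 13·0 + 6·4 + 8·3 = 48
  Ito: 13·2 + 6·1 + 8·1 = 40
  Jones: 13·4 + 6·2 + 8·2 = 80

89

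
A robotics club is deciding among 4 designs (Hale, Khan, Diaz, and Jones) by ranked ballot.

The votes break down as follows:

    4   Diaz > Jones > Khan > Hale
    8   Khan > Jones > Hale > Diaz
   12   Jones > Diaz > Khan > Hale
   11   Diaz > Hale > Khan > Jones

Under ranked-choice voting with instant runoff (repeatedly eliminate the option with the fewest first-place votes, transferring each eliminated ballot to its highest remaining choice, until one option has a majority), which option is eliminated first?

Round 1: Diaz 15, Jones 12, Khan 8, Hale 0. Hale has the fewest and is eliminated.
Round 2: Diaz 15, Jones 12, Khan 8. Khan has the fewest and is eliminated.
Round 3: Jones 20, Diaz 15. Jones has a majority.

Hale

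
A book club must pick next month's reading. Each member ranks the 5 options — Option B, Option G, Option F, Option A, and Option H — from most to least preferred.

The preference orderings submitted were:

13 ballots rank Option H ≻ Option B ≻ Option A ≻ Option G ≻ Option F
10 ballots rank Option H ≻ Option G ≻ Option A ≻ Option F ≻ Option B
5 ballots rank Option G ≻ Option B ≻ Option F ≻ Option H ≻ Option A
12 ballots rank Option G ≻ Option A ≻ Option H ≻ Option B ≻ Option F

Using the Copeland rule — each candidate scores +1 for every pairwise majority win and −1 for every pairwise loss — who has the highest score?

Option H

Pairwise results:
  Option B vs Option G: Option G wins 27–13.
  Option B vs Option F: Option B wins 30–10.
  Option B vs Option A: Option A wins 22–18.
  Option B vs Option H: Option H wins 35–5.
  Option G vs Option F: Option G wins 40–0.
  Option G vs Option A: Option G wins 27–13.
  Option G vs Option H: Option H wins 23–17.
  Option F vs Option A: Option A wins 35–5.
  Option F vs Option H: Option H wins 35–5.
  Option A vs Option H: Option H wins 28–12.
Copeland scores (wins − losses):
  Option B: 1 − 3 = -2
  Option G: 3 − 1 = 2
  Option F: 0 − 4 = -4
  Option A: 2 − 2 = 0
  Option H: 4 − 0 = 4
Option H has the best Copeland score.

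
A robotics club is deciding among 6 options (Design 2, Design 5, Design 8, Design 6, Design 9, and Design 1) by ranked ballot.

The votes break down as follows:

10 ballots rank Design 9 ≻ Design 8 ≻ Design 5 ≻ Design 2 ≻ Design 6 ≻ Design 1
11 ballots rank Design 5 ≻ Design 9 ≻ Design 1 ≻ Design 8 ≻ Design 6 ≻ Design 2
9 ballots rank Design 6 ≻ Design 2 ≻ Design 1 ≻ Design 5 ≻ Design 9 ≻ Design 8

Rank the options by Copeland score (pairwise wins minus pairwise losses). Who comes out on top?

Pairwise results:
  Design 2 vs Design 5: Design 5 wins 21–9.
  Design 2 vs Design 8: Design 8 wins 21–9.
  Design 2 vs Design 6: Design 6 wins 20–10.
  Design 2 vs Design 9: Design 9 wins 21–9.
  Design 2 vs Design 1: Design 2 wins 19–11.
  Design 5 vs Design 8: Design 5 wins 20–10.
  Design 5 vs Design 6: Design 5 wins 21–9.
  Design 5 vs Design 9: Design 5 wins 20–10.
  Design 5 vs Design 1: Design 5 wins 21–9.
  Design 8 vs Design 6: Design 8 wins 21–9.
  Design 8 vs Design 9: Design 9 wins 30–0.
  Design 8 vs Design 1: Design 1 wins 20–10.
  Design 6 vs Design 9: Design 9 wins 21–9.
  Design 6 vs Design 1: Design 6 wins 19–11.
  Design 9 vs Design 1: Design 9 wins 21–9.
Copeland scores (wins − losses):
  Design 2: 1 − 4 = -3
  Design 5: 5 − 0 = 5
  Design 8: 2 − 3 = -1
  Design 6: 2 − 3 = -1
  Design 9: 4 − 1 = 3
  Design 1: 1 − 4 = -3
Design 5 has the best Copeland score.

Design 5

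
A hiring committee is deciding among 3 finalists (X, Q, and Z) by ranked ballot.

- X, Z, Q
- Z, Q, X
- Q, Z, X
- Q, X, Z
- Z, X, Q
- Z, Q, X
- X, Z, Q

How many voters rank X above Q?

Ballots ranking X above Q: 3.
Ballots ranking Q above X: 4.
So 3 of 7 voters prefer X to Q.

3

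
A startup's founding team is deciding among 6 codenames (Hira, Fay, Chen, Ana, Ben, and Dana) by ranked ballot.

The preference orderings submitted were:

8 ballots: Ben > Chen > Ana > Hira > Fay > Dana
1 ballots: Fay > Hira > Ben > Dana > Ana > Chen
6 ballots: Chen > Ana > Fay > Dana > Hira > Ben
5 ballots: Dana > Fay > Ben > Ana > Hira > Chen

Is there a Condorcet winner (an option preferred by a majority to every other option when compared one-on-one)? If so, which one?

There is no Condorcet winner

Head-to-head results (20 voters total):
Hira vs Fay: Fay wins 12–8.
Hira vs Chen: Chen wins 14–6.
Hira vs Ana: Ana wins 19–1.
Hira vs Ben: Ben wins 13–7.
Hira vs Dana: Dana wins 11–9.
Fay vs Chen: Chen wins 14–6.
Fay vs Ana: Ana wins 14–6.
Fay vs Ben: Fay wins 12–8.
Fay vs Dana: Fay wins 15–5.
Chen vs Ana: Chen wins 14–6.
Chen vs Ben: Ben wins 14–6.
Chen vs Dana: Chen wins 14–6.
Ana vs Ben: Ben wins 14–6.
Ana vs Dana: Ana wins 14–6.
Ben vs Dana: Dana wins 11–9.
No candidate beats all others: Fay beats Ben beats Chen beats Fay, a majority cycle.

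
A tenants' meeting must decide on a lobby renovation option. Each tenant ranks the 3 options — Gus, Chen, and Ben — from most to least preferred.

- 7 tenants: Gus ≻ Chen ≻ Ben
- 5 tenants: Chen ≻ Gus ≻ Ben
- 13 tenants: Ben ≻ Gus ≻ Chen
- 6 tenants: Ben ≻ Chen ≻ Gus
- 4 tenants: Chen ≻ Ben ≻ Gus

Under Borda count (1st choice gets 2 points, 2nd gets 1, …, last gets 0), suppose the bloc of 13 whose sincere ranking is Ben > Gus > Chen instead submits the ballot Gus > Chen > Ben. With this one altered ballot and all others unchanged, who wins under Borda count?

Borda totals with the altered ballot: Gus 45, Chen 44, Ben 16.
The switch changes the winner from Ben to Gus.

Gus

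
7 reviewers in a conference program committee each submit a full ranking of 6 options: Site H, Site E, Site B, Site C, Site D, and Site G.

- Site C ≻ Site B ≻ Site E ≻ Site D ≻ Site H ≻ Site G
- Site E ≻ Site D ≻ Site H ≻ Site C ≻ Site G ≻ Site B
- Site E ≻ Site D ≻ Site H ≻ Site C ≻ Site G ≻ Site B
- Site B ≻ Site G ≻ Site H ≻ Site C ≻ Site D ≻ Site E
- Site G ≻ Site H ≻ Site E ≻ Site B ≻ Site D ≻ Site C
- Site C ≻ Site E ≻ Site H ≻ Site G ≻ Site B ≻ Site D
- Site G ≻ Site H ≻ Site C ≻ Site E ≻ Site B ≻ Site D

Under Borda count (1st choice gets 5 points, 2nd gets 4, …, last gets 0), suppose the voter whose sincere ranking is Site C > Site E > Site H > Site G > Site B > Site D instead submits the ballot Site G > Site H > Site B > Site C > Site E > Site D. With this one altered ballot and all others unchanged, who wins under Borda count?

Borda totals with the altered ballot: Site H 22, Site E 19, Site B 15, Site C 16, Site D 12, Site G 21.
The switch changes the winner from Site E to Site H.

Site H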